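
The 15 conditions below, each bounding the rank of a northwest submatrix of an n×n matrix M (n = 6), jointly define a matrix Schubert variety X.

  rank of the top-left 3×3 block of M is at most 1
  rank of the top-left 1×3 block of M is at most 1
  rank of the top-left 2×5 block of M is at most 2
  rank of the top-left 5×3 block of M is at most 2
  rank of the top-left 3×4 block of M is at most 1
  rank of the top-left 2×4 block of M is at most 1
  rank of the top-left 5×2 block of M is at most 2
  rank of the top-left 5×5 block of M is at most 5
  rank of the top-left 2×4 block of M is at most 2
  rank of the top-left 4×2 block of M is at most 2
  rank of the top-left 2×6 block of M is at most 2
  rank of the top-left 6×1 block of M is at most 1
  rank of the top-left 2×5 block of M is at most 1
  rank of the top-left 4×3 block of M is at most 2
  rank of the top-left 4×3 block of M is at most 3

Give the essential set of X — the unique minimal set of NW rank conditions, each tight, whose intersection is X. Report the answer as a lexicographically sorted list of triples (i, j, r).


The tightest implied rank at each (i,j), from the 15 conditions:

  i=1: 1 | 1 | 1 | 1 | 1 | 1
  i=2: 1 | 1 | 1 | 1 | 1 | 2
  i=3: 1 | 1 | 1 | 1 | 2 | 3
  i=4: 1 | 2 | 2 | 2 | 3 | 4
  i=5: 1 | 2 | 2 | 3 | 4 | 5
  i=6: 1 | 2 | 3 | 4 | 5 | 6

giving w = (1, 6, 5, 2, 4, 3) via Δ²R.

ℓ(w)=8; the 3 essential cells (i,j,r):

[(2, 5, 1), (3, 4, 1), (5, 3, 2)]


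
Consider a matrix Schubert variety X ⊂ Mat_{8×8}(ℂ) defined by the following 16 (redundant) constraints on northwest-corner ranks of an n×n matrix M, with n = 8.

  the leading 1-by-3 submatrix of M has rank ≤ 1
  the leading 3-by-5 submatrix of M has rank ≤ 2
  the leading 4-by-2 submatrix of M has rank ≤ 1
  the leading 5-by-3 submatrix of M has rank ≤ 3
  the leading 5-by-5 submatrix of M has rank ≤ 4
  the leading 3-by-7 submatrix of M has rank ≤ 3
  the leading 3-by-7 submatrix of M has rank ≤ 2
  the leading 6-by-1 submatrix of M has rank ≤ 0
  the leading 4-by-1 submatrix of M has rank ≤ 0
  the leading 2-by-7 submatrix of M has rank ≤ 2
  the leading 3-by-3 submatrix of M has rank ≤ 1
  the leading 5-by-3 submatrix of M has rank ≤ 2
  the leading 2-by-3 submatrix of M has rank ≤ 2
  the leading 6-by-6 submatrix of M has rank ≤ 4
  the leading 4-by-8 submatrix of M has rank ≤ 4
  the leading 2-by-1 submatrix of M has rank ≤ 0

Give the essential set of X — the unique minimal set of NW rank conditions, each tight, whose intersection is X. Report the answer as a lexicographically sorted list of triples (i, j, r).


Reconstructing r_w from the 16 given conditions:

  row 1: 0  1  1  1  1  1  1  1
  row 2: 0  1  1  2  2  2  2  2
  row 3: 0  1  1  2  2  2  2  3
  row 4: 0  1  2  3  3  3  3  4
  row 5: 0  1  2  3  4  4  4  5
  row 6: 0  1  2  3  4  4  5  6
  row 7: 1  2  3  4  5  5  6  7
  row 8: 1  2  3  4  5  6  7  8

the unique w with this rank table is (2, 4, 8, 3, 5, 7, 1, 6).

Rothe diagram D(w) (12 cells), 4 SE-corners (essential conditions):

[(3, 3, 1), (3, 7, 2), (6, 1, 0), (6, 6, 4)]


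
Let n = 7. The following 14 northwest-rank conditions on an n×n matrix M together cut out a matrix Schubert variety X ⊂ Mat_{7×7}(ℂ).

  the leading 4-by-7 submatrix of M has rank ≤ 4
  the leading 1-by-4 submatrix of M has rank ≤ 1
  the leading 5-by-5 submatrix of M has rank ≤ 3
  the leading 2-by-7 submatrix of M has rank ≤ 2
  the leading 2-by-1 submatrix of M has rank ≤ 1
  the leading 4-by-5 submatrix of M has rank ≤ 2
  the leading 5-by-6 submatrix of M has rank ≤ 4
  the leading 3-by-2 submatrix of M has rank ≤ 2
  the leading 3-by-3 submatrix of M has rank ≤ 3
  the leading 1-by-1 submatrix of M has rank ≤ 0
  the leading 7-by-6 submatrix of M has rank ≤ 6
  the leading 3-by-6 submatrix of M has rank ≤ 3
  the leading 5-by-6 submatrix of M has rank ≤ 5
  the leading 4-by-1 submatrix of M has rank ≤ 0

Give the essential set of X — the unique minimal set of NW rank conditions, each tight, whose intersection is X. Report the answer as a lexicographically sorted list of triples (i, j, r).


Propagating the 14 rank bounds to every northwest block:

  row 1: 0  1  1  1  1  1  1
  row 2: 0  1  2  2  2  2  2
  row 3: 0  1  2  2  2  3  3
  row 4: 0  1  2  2  2  3  4
  row 5: 1  2  3  3  3  4  5
  row 6: 1  2  3  4  4  5  6
  row 7: 1  2  3  4  5  6  7

the unique w with this rank table is (2, 3, 6, 7, 1, 4, 5).

Fulton essential set (2 of the 8 Rothe cells):

[(4, 1, 0), (4, 5, 2)]


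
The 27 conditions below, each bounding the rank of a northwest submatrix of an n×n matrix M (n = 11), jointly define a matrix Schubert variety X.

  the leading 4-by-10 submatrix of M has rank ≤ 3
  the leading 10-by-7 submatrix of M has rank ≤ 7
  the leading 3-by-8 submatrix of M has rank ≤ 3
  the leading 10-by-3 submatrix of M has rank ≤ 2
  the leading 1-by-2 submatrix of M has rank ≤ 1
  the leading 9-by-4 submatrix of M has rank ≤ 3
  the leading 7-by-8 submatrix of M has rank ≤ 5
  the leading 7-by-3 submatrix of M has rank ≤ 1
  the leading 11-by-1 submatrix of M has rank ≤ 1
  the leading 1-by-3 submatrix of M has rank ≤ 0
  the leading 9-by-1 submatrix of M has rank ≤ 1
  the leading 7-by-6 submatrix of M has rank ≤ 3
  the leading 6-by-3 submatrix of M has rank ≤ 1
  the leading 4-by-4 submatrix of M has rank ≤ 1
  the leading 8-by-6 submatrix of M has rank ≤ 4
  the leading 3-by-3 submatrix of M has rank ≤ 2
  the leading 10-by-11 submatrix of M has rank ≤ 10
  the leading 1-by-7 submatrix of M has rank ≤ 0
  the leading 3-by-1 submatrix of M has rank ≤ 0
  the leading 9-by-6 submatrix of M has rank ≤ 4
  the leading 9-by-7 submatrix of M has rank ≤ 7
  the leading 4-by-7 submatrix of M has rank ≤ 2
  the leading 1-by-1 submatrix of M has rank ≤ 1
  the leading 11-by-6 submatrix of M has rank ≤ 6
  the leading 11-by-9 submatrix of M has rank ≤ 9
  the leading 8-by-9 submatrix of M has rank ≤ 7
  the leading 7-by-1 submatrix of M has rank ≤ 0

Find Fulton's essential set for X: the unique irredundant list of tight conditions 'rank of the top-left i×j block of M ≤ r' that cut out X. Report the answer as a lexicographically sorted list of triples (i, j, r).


Computing R[i][j] = min implied NW-rank bound (n=11, 27 conditions):

  row 1: 0 | 0 | 0 | 0 | 0 | 0 | 0 | 1 | 1 | 1 | 1
  row 2: 0 | 1 | 1 | 1 | 1 | 1 | 1 | 2 | 2 | 2 | 2
  row 3: 0 | 1 | 1 | 1 | 2 | 2 | 2 | 3 | 3 | 3 | 3
  row 4: 0 | 1 | 1 | 1 | 2 | 2 | 2 | 3 | 3 | 3 | 4
  row 5: 0 | 1 | 1 | 2 | 3 | 3 | 3 | 4 | 4 | 4 | 5
  row 6: 0 | 1 | 1 | 2 | 3 | 3 | 4 | 5 | 5 | 5 | 6
  row 7: 0 | 1 | 1 | 2 | 3 | 3 | 4 | 5 | 6 | 6 | 7
  row 8: 1 | 2 | 2 | 3 | 4 | 4 | 5 | 6 | 7 | 7 | 8
  row 9: 1 | 2 | 2 | 3 | 4 | 4 | 5 | 6 | 7 | 8 | 9
  row 10: 1 | 2 | 2 | 3 | 4 | 5 | 6 | 7 | 8 | 9 | 10
  row 11: 1 | 2 | 3 | 4 | 5 | 6 | 7 | 8 | 9 | 10 | 11

the unique w with this rank table is (8, 2, 5, 11, 4, 7, 9, 1, 10, 6, 3).

Rothe diagram D(w) (29 cells), 9 SE-corners (essential conditions):

[(1, 7, 0), (4, 4, 1), (4, 7, 2), (4, 10, 3), (7, 1, 0), (7, 3, 1), (7, 6, 3), (9, 6, 4), (10, 3, 2)]


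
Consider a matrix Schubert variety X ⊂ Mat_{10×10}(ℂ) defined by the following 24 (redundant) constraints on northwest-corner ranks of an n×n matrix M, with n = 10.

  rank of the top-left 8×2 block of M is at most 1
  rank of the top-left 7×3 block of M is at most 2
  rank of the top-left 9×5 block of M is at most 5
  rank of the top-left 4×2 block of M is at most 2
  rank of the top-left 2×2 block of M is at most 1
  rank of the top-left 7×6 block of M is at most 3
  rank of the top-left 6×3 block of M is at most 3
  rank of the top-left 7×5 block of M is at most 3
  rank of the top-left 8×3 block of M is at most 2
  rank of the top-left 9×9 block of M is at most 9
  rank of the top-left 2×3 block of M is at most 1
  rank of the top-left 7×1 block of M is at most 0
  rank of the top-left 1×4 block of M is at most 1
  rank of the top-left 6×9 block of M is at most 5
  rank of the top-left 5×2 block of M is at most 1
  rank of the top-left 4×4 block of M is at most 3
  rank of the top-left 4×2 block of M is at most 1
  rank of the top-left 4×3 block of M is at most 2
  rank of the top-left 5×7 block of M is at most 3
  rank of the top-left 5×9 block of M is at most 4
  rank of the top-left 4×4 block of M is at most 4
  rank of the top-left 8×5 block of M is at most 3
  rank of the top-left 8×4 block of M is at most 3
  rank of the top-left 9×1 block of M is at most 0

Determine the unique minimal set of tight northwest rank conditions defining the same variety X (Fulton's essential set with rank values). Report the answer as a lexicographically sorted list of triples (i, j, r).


Computing R[i][j] = min implied NW-rank bound (n=10, 24 conditions):

  row 1: 0  1  1  1  1  1  1  1  1  1
  row 2: 0  1  1  2  2  2  2  2  2  2
  row 3: 0  1  2  3  3  3  3  3  3  3
  row 4: 0  1  2  3  3  3  3  4  4  4
  row 5: 0  1  2  3  3  3  3  4  4  5
  row 6: 0  1  2  3  3  3  4  5  5  6
  row 7: 0  1  2  3  3  3  4  5  6  7
  row 8: 0  1  2  3  3  4  5  6  7  8
  row 9: 0  1  2  3  4  5  6  7  8  9
  row 10: 1  2  3  4  5  6  7  8  9  10

so w = (2, 4, 3, 8, 10, 7, 9, 6, 5, 1).

Fulton essential set (6 of the 22 Rothe cells):

[(2, 3, 1), (5, 7, 3), (5, 9, 4), (7, 6, 3), (8, 5, 3), (9, 1, 0)]


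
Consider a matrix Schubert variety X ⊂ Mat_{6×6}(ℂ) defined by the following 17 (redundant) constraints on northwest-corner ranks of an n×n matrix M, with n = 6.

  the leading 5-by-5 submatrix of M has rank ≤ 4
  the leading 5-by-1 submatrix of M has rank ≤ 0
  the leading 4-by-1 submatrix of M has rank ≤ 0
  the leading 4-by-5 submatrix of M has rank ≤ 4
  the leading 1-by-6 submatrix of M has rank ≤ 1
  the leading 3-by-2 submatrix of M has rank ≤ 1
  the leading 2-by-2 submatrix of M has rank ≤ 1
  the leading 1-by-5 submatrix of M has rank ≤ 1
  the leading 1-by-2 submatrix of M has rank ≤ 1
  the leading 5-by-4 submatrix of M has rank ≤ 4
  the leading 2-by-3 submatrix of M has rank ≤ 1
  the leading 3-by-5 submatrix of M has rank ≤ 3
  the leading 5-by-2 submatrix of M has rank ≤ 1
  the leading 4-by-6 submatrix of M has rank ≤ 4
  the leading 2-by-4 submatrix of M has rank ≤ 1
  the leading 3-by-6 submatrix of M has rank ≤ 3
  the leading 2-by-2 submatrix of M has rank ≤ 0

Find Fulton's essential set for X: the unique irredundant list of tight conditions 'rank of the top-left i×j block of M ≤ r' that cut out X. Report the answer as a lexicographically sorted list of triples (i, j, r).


Computing R[i][j] = min implied NW-rank bound (n=6, 17 conditions):

  row 1: 0 | 0 | 1 | 1 | 1 | 1
  row 2: 0 | 0 | 1 | 1 | 2 | 2
  row 3: 0 | 1 | 2 | 2 | 3 | 3
  row 4: 0 | 1 | 2 | 3 | 4 | 4
  row 5: 0 | 1 | 2 | 3 | 4 | 5
  row 6: 1 | 2 | 3 | 4 | 5 | 6

the unique w with this rank table is (3, 5, 2, 4, 6, 1).

Rothe diagram D(w) (8 cells), 3 SE-corners (essential conditions):

[(2, 2, 0), (2, 4, 1), (5, 1, 0)]


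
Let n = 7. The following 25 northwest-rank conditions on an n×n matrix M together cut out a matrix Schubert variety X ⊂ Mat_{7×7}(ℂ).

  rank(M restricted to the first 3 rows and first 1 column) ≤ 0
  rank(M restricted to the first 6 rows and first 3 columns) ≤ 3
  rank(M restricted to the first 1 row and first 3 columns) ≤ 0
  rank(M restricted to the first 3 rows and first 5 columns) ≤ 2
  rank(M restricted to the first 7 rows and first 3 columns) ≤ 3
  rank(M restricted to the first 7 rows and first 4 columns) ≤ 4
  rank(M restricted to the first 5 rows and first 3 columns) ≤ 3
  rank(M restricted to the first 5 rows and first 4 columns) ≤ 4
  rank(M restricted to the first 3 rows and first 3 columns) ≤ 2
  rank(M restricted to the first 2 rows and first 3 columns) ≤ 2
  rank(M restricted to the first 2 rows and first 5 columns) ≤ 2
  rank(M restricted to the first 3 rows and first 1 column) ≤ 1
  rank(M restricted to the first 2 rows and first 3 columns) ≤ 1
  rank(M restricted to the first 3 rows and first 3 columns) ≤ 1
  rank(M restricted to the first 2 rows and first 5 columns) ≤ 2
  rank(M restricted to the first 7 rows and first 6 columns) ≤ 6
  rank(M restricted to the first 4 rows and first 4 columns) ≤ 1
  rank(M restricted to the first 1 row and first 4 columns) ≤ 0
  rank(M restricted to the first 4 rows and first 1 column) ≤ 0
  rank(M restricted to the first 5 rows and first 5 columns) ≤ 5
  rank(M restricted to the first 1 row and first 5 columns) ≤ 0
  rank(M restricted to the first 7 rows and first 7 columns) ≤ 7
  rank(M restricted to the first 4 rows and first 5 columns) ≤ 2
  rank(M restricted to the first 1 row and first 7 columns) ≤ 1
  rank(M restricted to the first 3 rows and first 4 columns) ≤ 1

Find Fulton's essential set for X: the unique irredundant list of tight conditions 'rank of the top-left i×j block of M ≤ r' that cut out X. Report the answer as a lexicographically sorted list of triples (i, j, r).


Recovering R(i,j) via the rank-extension bound from the 25 conditions:

  0 0 0 0 0 1 1
  0 1 1 1 1 2 2
  0 1 1 1 2 3 3
  0 1 1 1 2 3 4
  1 2 2 2 3 4 5
  1 2 3 3 4 5 6
  1 2 3 4 5 6 7

second differences of R give the permutation w = (6, 2, 5, 7, 1, 3, 4).

3 SE-corners of the 12-cell Rothe diagram give Ess(w):

[(1, 5, 0), (4, 1, 0), (4, 4, 1)]


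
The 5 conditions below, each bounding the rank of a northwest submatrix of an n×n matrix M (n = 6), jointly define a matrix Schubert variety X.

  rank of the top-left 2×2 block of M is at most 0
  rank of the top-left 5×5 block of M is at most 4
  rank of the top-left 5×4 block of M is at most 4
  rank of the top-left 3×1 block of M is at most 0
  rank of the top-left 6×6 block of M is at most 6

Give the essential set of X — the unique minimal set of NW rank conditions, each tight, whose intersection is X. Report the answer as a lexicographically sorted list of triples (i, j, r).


Rank table r_w(6×6) implied by the 5 constraints:

  0  0  1  1  1  1
  0  0  1  2  2  2
  0  1  2  3  3  3
  1  2  3  4  4  4
  1  2  3  4  4  5
  1  2  3  4  5  6

reading off 1-entries of Δ²R: w = (3, 4, 2, 1, 6, 5).

D(w) has 6 cells with 3 SE-corners; essential set:

[(2, 2, 0), (3, 1, 0), (5, 5, 4)]


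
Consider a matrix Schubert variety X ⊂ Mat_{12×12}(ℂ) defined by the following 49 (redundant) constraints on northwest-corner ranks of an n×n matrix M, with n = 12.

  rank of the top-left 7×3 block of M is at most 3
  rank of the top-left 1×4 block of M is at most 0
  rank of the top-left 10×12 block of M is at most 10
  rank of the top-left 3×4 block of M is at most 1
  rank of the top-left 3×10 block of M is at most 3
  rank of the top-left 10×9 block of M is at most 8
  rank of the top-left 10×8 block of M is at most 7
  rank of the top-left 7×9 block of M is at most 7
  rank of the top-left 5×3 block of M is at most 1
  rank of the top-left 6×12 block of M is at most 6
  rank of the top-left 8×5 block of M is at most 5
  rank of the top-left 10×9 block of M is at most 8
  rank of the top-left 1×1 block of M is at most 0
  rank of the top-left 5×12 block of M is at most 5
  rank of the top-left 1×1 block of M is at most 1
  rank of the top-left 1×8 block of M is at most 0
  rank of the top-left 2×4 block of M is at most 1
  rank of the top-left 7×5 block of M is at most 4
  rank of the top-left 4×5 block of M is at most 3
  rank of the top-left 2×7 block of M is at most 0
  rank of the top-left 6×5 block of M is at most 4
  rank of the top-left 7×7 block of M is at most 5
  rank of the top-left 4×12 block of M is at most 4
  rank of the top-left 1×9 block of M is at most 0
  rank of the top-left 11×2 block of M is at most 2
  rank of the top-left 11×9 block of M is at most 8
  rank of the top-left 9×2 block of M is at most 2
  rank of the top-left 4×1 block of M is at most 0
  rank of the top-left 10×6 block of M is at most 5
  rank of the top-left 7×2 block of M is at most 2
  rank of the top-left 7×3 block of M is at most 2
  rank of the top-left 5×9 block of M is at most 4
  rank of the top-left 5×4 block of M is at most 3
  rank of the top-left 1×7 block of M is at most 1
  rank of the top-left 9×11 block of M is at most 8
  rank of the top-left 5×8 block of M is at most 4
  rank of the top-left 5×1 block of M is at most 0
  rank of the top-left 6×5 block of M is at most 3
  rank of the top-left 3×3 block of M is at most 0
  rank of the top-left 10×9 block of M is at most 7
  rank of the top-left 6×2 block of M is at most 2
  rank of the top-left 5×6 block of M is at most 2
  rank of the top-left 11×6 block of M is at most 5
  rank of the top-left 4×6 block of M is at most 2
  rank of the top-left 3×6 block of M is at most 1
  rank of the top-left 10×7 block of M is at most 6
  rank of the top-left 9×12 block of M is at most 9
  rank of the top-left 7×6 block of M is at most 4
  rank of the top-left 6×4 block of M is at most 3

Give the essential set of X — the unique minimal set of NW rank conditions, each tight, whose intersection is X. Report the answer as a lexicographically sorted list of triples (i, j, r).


Recovering R(i,j) via the rank-extension bound from the 49 conditions:

  R[1]: 0  0  0  0  0  0  0  0  0  1  1  1
  R[2]: 0  0  0  0  0  0  0  1  1  2  2  2
  R[3]: 0  0  0  1  1  1  1  2  2  3  3  3
  R[4]: 0  1  1  2  2  2  2  3  3  4  4  4
  R[5]: 0  1  1  2  2  2  3  4  4  5  5  5
  R[6]: 1  2  2  3  3  3  4  5  5  6  6  6
  R[7]: 1  2  2  3  4  4  5  6  6  7  7  7
  R[8]: 1  2  3  4  5  5  6  7  7  8  8  8
  R[9]: 1  2  3  4  5  5  6  7  7  8  8  9
  R[10]: 1  2  3  4  5  5  6  7  7  8  9  10
  R[11]: 1  2  3  4  5  5  6  7  8  9  10  11
  R[12]: 1  2  3  4  5  6  7  8  9  10  11  12

hence w(1..12) = (10, 8, 4, 2, 7, 1, 5, 3, 12, 11, 9, 6).

D(w) has 31 cells with 10 SE-corners; essential set:

[(1, 9, 0), (2, 7, 0), (3, 3, 0), (5, 1, 0), (5, 3, 1), (5, 6, 2), (7, 3, 2), (9, 11, 8), (10, 9, 7), (11, 6, 5)]


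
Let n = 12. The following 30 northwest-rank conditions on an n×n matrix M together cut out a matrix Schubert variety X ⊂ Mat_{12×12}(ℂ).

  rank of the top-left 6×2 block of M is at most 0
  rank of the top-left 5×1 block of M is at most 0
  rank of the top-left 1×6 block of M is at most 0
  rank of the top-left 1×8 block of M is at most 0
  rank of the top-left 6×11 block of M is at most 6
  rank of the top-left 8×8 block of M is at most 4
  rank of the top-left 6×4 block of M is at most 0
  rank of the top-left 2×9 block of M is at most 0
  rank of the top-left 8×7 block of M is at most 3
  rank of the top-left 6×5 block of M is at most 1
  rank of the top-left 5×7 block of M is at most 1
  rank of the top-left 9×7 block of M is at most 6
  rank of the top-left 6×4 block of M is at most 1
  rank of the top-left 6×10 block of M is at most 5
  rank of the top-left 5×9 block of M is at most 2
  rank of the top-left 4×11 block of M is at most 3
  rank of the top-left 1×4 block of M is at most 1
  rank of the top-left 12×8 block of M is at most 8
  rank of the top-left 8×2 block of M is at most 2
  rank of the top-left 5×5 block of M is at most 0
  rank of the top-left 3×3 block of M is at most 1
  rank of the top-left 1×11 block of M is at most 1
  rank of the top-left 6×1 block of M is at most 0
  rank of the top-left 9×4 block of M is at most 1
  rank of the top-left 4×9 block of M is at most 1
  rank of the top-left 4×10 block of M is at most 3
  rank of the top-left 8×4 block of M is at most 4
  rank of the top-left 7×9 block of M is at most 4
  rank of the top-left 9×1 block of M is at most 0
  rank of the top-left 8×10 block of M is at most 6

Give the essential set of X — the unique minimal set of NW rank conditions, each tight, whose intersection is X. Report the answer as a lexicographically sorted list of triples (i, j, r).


Computing R[i][j] = min implied NW-rank bound (n=12, 30 conditions):

  row 1: 0 0 0 0 0 0 0 0 0 1 1 1
  row 2: 0 0 0 0 0 0 0 0 0 1 2 2
  row 3: 0 0 0 0 0 1 1 1 1 2 3 3
  row 4: 0 0 0 0 0 1 1 1 1 2 3 4
  row 5: 0 0 0 0 0 1 1 2 2 3 4 5
  row 6: 0 0 0 0 1 2 2 3 3 4 5 6
  row 7: 0 1 1 1 2 3 3 4 4 5 6 7
  row 8: 0 1 1 1 2 3 3 4 5 6 7 8
  row 9: 0 1 1 1 2 3 4 5 6 7 8 9
  row 10: 1 2 2 2 3 4 5 6 7 8 9 10
  row 11: 1 2 3 3 4 5 6 7 8 9 10 11
  row 12: 1 2 3 4 5 6 7 8 9 10 11 12

giving w = (10, 11, 6, 12, 8, 5, 2, 9, 7, 1, 3, 4) via Δ²R.

Rothe diagram D(w) (49 cells), 8 SE-corners (essential conditions):

[(2, 9, 0), (4, 9, 1), (5, 5, 0), (5, 7, 1), (6, 4, 0), (8, 7, 3), (9, 1, 0), (9, 4, 1)]


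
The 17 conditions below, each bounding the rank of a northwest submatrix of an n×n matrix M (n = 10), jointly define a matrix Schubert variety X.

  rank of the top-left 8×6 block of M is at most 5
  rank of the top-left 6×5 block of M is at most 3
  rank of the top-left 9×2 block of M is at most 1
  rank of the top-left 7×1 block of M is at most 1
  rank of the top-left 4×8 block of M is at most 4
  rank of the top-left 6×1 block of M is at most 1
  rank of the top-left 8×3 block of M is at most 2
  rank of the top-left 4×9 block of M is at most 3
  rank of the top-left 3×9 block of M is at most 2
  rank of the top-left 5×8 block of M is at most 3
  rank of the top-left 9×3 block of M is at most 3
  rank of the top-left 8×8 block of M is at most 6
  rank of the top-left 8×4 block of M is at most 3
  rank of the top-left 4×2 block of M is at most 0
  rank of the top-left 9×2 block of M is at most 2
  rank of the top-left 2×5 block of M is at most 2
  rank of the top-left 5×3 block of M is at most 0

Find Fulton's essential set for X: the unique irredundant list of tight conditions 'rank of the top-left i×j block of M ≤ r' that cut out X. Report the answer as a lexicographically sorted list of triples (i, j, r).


Propagating the 17 rank bounds to every northwest block:

  i=1: 0 0 0 1 1 1 1 1 1 1
  i=2: 0 0 0 1 2 2 2 2 2 2
  i=3: 0 0 0 1 2 2 2 2 2 3
  i=4: 0 0 0 1 2 3 3 3 3 4
  i=5: 0 0 0 1 2 3 3 3 4 5
  i=6: 1 1 1 2 3 4 4 4 5 6
  i=7: 1 1 2 3 4 5 5 5 6 7
  i=8: 1 1 2 3 4 5 6 6 7 8
  i=9: 1 1 2 3 4 5 6 7 8 9
  i=10: 1 2 3 4 5 6 7 8 9 10

the unique w with this rank table is (4, 5, 10, 6, 9, 1, 3, 7, 8, 2).

Rothe diagram D(w) (24 cells), 4 SE-corners (essential conditions):

[(3, 9, 2), (5, 3, 0), (5, 8, 3), (9, 2, 1)]


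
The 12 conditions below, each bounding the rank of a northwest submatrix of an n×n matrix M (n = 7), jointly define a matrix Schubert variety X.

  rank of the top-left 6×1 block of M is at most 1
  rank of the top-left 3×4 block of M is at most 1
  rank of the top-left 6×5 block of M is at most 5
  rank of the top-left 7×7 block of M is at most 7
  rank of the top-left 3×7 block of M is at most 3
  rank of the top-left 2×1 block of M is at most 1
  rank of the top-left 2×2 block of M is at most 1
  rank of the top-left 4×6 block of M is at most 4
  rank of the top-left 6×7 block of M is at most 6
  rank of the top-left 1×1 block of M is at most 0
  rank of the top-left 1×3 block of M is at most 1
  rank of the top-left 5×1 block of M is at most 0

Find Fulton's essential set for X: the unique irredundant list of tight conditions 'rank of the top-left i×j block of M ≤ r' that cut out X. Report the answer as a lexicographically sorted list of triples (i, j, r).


The tightest implied rank at each (i,j), from the 12 conditions:

  i=1: 0 1 1 1 1 1 1
  i=2: 0 1 1 1 2 2 2
  i=3: 0 1 1 1 2 3 3
  i=4: 0 1 2 2 3 4 4
  i=5: 0 1 2 3 4 5 5
  i=6: 1 2 3 4 5 6 6
  i=7: 1 2 3 4 5 6 7

reading off 1-entries of Δ²R: w = (2, 5, 6, 3, 4, 1, 7).

ℓ(w)=9; the 2 essential cells (i,j,r):

[(3, 4, 1), (5, 1, 0)]


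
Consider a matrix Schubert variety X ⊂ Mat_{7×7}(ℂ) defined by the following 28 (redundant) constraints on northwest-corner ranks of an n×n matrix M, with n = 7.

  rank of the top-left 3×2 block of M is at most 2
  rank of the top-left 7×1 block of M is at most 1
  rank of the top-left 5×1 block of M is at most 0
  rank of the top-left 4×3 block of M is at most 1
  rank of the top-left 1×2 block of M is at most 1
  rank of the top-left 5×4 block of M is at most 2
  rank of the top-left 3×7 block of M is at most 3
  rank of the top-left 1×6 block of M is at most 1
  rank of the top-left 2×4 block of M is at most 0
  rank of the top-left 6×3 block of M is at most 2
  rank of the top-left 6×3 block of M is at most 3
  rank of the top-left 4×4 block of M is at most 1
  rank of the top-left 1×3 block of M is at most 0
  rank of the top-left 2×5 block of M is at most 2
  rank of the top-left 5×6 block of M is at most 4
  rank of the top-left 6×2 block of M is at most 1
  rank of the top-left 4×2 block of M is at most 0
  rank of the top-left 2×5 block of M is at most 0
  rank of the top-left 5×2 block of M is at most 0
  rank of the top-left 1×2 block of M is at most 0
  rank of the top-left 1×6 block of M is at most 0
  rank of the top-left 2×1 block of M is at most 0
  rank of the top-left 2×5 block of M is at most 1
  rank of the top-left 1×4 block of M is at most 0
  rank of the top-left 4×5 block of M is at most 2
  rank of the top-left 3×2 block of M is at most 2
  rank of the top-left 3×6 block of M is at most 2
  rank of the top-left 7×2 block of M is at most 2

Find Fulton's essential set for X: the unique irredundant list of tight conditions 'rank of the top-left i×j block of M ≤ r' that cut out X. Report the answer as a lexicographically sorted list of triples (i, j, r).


Rank table r_w(7×7) implied by the 28 constraints:

  R[1]: 0 0 0 0 0 0 1
  R[2]: 0 0 0 0 0 1 2
  R[3]: 0 0 1 1 1 2 3
  R[4]: 0 0 1 1 2 3 4
  R[5]: 0 0 1 2 3 4 5
  R[6]: 1 1 2 3 4 5 6
  R[7]: 1 2 3 4 5 6 7

giving w = (7, 6, 3, 5, 4, 1, 2) via Δ²R.

|D(w)|=18, |Ess(w)|=4:

[(1, 6, 0), (2, 5, 0), (4, 4, 1), (5, 2, 0)]


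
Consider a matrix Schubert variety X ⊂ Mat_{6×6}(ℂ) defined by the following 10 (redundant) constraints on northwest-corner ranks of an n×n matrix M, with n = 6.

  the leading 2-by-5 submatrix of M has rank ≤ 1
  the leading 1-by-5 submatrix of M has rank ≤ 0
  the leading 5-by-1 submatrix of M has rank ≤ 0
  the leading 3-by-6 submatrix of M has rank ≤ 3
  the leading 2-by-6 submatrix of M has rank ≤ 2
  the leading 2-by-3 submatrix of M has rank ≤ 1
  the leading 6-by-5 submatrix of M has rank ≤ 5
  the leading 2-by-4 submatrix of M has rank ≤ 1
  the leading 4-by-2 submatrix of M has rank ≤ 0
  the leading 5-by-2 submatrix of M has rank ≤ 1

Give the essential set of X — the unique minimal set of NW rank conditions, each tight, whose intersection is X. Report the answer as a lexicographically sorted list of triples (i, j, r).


Recovering R(i,j) via the rank-extension bound from the 10 conditions:

  row 1: 0 0 0 0 0 1
  row 2: 0 0 1 1 1 2
  row 3: 0 0 1 2 2 3
  row 4: 0 0 1 2 3 4
  row 5: 0 1 2 3 4 5
  row 6: 1 2 3 4 5 6

so w = (6, 3, 4, 5, 2, 1).

Fulton essential set (3 of the 12 Rothe cells):

[(1, 5, 0), (4, 2, 0), (5, 1, 0)]


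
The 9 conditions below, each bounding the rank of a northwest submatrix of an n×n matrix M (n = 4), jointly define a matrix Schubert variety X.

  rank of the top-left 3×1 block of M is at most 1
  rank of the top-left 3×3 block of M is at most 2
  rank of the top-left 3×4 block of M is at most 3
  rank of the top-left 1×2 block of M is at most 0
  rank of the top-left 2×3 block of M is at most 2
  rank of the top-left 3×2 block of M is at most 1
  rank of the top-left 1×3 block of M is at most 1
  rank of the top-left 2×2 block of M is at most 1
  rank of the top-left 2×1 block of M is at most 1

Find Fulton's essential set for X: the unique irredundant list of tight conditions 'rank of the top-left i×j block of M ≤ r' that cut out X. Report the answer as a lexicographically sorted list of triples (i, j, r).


Recovering R(i,j) via the rank-extension bound from the 9 conditions:

  row 1: 0 0 1 1
  row 2: 1 1 2 2
  row 3: 1 1 2 3
  row 4: 1 2 3 4

so w = (3, 1, 4, 2).

ℓ(w)=3; the 2 essential cells (i,j,r):

[(1, 2, 0), (3, 2, 1)]


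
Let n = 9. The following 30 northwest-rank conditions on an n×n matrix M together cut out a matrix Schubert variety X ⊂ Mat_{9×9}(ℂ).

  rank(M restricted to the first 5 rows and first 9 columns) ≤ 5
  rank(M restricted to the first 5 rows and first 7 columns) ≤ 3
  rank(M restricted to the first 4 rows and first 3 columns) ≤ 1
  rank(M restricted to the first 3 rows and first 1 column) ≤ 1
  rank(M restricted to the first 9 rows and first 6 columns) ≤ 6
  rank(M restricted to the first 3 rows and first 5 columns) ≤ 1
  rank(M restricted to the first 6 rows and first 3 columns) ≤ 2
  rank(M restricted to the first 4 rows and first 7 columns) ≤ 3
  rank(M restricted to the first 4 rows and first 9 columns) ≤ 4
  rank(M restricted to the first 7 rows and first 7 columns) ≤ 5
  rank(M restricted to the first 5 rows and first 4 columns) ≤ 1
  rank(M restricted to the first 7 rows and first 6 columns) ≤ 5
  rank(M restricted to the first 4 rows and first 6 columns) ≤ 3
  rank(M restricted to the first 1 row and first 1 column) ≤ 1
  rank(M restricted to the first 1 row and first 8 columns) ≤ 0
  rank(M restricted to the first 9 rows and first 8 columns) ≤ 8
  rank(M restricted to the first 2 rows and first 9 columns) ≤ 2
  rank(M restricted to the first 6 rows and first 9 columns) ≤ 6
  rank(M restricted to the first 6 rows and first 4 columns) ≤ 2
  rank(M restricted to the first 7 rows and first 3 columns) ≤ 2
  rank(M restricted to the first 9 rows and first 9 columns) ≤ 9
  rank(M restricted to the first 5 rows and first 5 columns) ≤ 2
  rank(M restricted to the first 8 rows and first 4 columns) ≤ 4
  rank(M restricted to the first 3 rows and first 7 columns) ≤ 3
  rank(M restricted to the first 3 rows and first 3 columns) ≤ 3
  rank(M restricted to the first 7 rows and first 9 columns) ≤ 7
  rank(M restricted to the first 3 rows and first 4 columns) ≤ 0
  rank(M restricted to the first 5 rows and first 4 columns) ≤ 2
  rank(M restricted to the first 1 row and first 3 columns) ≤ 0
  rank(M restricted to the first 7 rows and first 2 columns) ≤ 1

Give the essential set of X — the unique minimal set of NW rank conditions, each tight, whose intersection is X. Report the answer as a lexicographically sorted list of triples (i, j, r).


Recovering R(i,j) via the rank-extension bound from the 30 conditions:

  row 1: 0 | 0 | 0 | 0 | 0 | 0 | 0 | 0 | 1
  row 2: 0 | 0 | 0 | 0 | 1 | 1 | 1 | 1 | 2
  row 3: 0 | 0 | 0 | 0 | 1 | 2 | 2 | 2 | 3
  row 4: 1 | 1 | 1 | 1 | 2 | 3 | 3 | 3 | 4
  row 5: 1 | 1 | 1 | 1 | 2 | 3 | 3 | 4 | 5
  row 6: 1 | 1 | 2 | 2 | 3 | 4 | 4 | 5 | 6
  row 7: 1 | 1 | 2 | 3 | 4 | 5 | 5 | 6 | 7
  row 8: 1 | 2 | 3 | 4 | 5 | 6 | 6 | 7 | 8
  row 9: 1 | 2 | 3 | 4 | 5 | 6 | 7 | 8 | 9

second differences of R give the permutation w = (9, 5, 6, 1, 8, 3, 4, 2, 7).

Fulton essential set (5 of the 22 Rothe cells):

[(1, 8, 0), (3, 4, 0), (5, 4, 1), (5, 7, 3), (7, 2, 1)]


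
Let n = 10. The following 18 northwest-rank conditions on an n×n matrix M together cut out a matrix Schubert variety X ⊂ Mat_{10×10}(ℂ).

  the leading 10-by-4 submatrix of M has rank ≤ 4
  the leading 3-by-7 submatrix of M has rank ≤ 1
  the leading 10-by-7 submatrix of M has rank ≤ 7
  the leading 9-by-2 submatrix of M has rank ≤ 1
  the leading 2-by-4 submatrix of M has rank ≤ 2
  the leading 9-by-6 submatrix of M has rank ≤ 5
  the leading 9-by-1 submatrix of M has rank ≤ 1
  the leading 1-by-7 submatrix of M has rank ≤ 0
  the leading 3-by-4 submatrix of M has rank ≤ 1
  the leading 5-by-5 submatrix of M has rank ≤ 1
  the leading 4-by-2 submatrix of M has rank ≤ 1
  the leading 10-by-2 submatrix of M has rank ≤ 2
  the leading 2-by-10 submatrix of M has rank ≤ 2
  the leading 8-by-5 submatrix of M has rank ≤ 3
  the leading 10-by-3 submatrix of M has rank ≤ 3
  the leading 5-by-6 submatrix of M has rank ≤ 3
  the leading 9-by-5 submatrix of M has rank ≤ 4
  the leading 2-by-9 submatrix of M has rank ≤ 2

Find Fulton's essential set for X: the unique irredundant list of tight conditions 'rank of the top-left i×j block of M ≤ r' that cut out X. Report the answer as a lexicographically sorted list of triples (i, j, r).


Rank table r_w(10×10) implied by the 18 constraints:

  R[1]: 0, 0, 0, 0, 0, 0, 0, 1, 1, 1
  R[2]: 1, 1, 1, 1, 1, 1, 1, 2, 2, 2
  R[3]: 1, 1, 1, 1, 1, 1, 1, 2, 3, 3
  R[4]: 1, 1, 1, 1, 1, 2, 2, 3, 4, 4
  R[5]: 1, 1, 1, 1, 1, 2, 3, 4, 5, 5
  R[6]: 1, 1, 2, 2, 2, 3, 4, 5, 6, 6
  R[7]: 1, 1, 2, 3, 3, 4, 5, 6, 7, 7
  R[8]: 1, 1, 2, 3, 3, 4, 5, 6, 7, 8
  R[9]: 1, 1, 2, 3, 4, 5, 6, 7, 8, 9
  R[10]: 1, 2, 3, 4, 5, 6, 7, 8, 9, 10

second differences of R give the permutation w = (8, 1, 9, 6, 7, 3, 4, 10, 5, 2).

|D(w)|=26, |Ess(w)|=5:

[(1, 7, 0), (3, 7, 1), (5, 5, 1), (8, 5, 3), (9, 2, 1)]


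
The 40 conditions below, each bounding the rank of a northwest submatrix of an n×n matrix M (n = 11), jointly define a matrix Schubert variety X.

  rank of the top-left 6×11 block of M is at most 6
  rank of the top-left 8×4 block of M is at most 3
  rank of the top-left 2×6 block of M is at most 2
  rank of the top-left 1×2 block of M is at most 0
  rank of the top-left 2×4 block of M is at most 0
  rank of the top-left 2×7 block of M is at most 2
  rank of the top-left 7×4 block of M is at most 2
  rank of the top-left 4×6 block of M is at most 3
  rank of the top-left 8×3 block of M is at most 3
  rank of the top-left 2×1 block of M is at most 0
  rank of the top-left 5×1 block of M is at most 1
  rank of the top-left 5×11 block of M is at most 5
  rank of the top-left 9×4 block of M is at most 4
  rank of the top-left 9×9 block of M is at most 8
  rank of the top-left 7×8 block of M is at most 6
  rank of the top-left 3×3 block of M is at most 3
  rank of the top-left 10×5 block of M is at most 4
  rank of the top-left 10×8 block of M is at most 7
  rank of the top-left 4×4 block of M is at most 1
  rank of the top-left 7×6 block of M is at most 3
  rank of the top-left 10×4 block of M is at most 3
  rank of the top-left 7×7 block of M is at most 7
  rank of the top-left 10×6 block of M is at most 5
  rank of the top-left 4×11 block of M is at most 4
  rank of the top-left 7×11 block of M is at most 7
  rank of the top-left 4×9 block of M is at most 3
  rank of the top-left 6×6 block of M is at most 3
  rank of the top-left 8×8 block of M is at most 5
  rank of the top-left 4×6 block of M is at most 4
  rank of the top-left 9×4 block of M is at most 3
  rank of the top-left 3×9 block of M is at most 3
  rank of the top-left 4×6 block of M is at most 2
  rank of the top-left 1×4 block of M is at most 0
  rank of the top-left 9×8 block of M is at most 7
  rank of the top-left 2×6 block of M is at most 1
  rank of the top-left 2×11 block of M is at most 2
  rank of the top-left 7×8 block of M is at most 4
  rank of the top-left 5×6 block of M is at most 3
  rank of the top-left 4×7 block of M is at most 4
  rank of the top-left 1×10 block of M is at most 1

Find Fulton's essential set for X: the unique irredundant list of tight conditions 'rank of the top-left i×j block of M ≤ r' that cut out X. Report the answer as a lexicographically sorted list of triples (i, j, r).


The tightest implied rank at each (i,j), from the 40 conditions:

  0, 0, 0, 0, 1, 1, 1, 1, 1, 1, 1
  0, 0, 0, 0, 1, 1, 2, 2, 2, 2, 2
  1, 1, 1, 1, 2, 2, 3, 3, 3, 3, 3
  1, 1, 1, 1, 2, 2, 3, 3, 3, 4, 4
  1, 2, 2, 2, 3, 3, 4, 4, 4, 5, 5
  1, 2, 2, 2, 3, 3, 4, 4, 5, 6, 6
  1, 2, 2, 2, 3, 3, 4, 4, 5, 6, 7
  1, 2, 3, 3, 4, 4, 5, 5, 6, 7, 8
  1, 2, 3, 3, 4, 5, 6, 6, 7, 8, 9
  1, 2, 3, 3, 4, 5, 6, 7, 8, 9, 10
  1, 2, 3, 4, 5, 6, 7, 8, 9, 10, 11

the unique w with this rank table is (5, 7, 1, 10, 2, 9, 11, 3, 6, 8, 4).

9 SE-corners of the 25-cell Rothe diagram give Ess(w):

[(2, 4, 0), (2, 6, 1), (4, 4, 1), (4, 6, 2), (4, 9, 3), (7, 4, 2), (7, 6, 3), (7, 8, 4), (10, 4, 3)]


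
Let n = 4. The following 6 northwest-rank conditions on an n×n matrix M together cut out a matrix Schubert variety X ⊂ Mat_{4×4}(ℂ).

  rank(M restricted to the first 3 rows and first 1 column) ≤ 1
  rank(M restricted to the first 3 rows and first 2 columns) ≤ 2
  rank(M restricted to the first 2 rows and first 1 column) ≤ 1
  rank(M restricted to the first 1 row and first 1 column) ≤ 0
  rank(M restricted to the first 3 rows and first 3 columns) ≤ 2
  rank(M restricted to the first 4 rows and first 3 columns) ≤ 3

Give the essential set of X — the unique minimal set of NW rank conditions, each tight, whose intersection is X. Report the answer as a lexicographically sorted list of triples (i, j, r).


Reconstructing r_w from the 6 given conditions:

  i=1: 0 1 1 1
  i=2: 1 2 2 2
  i=3: 1 2 2 3
  i=4: 1 2 3 4

hence w(1..4) = (2, 1, 4, 3).

ℓ(w)=2; the 2 essential cells (i,j,r):

[(1, 1, 0), (3, 3, 2)]


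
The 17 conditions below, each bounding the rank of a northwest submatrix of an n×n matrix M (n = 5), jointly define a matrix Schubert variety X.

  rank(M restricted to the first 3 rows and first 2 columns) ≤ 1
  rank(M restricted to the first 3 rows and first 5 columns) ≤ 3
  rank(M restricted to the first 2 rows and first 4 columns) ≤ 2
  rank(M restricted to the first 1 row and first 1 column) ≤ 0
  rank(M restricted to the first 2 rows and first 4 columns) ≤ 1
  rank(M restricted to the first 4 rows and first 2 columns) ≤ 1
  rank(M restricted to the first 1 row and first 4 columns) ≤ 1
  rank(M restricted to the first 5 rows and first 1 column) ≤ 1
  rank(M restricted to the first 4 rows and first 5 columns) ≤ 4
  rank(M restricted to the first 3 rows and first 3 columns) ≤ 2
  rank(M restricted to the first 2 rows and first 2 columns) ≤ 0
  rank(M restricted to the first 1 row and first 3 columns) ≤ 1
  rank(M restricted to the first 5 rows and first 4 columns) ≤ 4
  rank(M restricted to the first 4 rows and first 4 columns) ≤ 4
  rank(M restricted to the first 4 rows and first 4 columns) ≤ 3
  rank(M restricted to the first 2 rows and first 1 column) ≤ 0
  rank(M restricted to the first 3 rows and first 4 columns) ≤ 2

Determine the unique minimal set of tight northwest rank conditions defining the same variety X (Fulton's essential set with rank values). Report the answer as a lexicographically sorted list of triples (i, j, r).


Rank table r_w(5×5) implied by the 17 constraints:

  i=1: 0 | 0 | 1 | 1 | 1
  i=2: 0 | 0 | 1 | 1 | 2
  i=3: 1 | 1 | 2 | 2 | 3
  i=4: 1 | 1 | 2 | 3 | 4
  i=5: 1 | 2 | 3 | 4 | 5

reading off 1-entries of Δ²R: w = (3, 5, 1, 4, 2).

ℓ(w)=6; the 3 essential cells (i,j,r):

[(2, 2, 0), (2, 4, 1), (4, 2, 1)]


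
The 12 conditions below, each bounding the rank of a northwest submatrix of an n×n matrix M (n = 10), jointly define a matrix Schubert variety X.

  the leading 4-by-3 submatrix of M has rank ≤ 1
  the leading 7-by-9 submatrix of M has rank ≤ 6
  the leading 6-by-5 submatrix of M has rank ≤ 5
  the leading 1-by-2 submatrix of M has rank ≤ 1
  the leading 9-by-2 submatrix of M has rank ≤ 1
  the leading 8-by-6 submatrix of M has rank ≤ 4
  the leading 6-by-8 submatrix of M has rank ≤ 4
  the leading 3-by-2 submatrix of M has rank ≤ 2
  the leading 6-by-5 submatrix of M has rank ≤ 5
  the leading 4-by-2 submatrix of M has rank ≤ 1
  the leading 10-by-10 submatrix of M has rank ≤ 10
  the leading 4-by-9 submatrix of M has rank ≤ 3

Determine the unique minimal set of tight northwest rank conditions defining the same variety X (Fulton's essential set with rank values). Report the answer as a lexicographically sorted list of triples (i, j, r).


Rank table r_w(10×10) implied by the 12 constraints:

  row 1: 1 | 1 | 1 | 1 | 1 | 1 | 1 | 1 | 1 | 1
  row 2: 1 | 1 | 1 | 2 | 2 | 2 | 2 | 2 | 2 | 2
  row 3: 1 | 1 | 1 | 2 | 3 | 3 | 3 | 3 | 3 | 3
  row 4: 1 | 1 | 1 | 2 | 3 | 3 | 3 | 3 | 3 | 4
  row 5: 1 | 1 | 2 | 3 | 4 | 4 | 4 | 4 | 4 | 5
  row 6: 1 | 1 | 2 | 3 | 4 | 4 | 4 | 4 | 5 | 6
  row 7: 1 | 1 | 2 | 3 | 4 | 4 | 5 | 5 | 6 | 7
  row 8: 1 | 1 | 2 | 3 | 4 | 4 | 5 | 6 | 7 | 8
  row 9: 1 | 1 | 2 | 3 | 4 | 5 | 6 | 7 | 8 | 9
  row 10: 1 | 2 | 3 | 4 | 5 | 6 | 7 | 8 | 9 | 10

so w = (1, 4, 5, 10, 3, 9, 7, 8, 6, 2).

D(w) has 20 cells with 5 SE-corners; essential set:

[(4, 3, 1), (4, 9, 3), (6, 8, 4), (8, 6, 4), (9, 2, 1)]
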